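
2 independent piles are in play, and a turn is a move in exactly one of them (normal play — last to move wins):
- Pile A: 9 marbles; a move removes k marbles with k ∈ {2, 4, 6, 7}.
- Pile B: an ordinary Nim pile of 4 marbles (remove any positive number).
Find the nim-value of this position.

Grundy values for pile A (subtraction set {2, 4, 6, 7}):
k:     0  1  2  3  4  5  6  7  8  9
g(k):  0  0  1  1  2  2  3  3  4  0
So g(9) = 0.
Pile B is a plain Nim pile of size 4, so its Grundy value is 4.
By the Sprague-Grundy theorem, the Grundy value of a sum of independent games is the XOR of the component values.
Combined value = 0 ⊕ 4 = 4.

4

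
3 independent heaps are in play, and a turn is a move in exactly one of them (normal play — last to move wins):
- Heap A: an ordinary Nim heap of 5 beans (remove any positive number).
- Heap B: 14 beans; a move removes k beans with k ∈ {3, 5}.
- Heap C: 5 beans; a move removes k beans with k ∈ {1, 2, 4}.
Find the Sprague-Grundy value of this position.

Heap A is a plain Nim heap of size 5, so its Grundy value is 5.
For heap B, compute g(0), g(1), … with moves {3, 5}:
k:     0  1  2  3  4  5  6  7  8  9 10 11 12 13 14
g(k):  0  0  0  1  1  1  2  2  0  0  0  1  1  1  2
So g(14) = 2.
Grundy values for heap C (subtraction set {1, 2, 4}):
k:     0  1  2  3  4  5
g(k):  0  1  2  0  1  2
So g(5) = 2.
By the Sprague-Grundy theorem, the Grundy value of a sum of independent games is the XOR of the component values.
Combined value = 5 ⊕ 2 ⊕ 2 = 5.

5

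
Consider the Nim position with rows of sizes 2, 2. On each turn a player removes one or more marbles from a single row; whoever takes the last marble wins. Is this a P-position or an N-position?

P-position

Bitwise XOR of the heap sizes:
  10  (2)
  10  (2)
  --
  00  (0)
The nim-sum is 0, so this is a P-position: the player to move is in a losing position under optimal play.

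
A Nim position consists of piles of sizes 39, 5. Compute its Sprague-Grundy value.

Compute the nim-sum pairwise:
39 ^ 5 = 34

34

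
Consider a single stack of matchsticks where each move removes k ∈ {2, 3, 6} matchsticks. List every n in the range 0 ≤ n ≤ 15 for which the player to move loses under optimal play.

0, 1, 5, 9, 10, 14

Build the Grundy sequence with g(k) = mex{g(k−s) : s ∈ {2, 3, 6}, s ≤ k}:
k:     0  1  2  3  4  5  6  7  8  9 10 11 12 13 14 15
g(k):  0  0  1  1  2  0  3  1  2  0  0  1  1  2  0  3
The P-positions (g = 0) in 0..15 are 0, 1, 5, 9, 10, 14.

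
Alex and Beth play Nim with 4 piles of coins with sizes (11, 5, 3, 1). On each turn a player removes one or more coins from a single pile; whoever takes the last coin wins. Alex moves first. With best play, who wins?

Compute the nim-sum pairwise:
11 ⊕ 5 = 14
14 ⊕ 3 = 13
13 ⊕ 1 = 12
The nim-sum is 12 ≠ 0, so this is an N-position: the player to move can win; Alex has a winning move.

Alex wins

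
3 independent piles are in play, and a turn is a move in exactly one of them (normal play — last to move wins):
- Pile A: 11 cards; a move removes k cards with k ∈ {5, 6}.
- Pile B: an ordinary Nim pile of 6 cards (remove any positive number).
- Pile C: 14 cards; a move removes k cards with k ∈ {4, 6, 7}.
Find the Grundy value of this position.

Build the Grundy sequence for pile A with g(k) = mex{g(k−s) : s ∈ {5, 6}, s ≤ k}:
g(0) = mex{} = 0
g(1) = mex{} = 0
g(2) = mex{} = 0
g(3) = mex{} = 0
g(4) = mex{} = 0
g(5) = mex{0} = 1
g(6) = mex{0} = 1
g(7) = mex{0} = 1
g(8) = mex{0} = 1
g(9) = mex{0} = 1
g(10) = mex{0,1} = 2
g(11) = mex{1} = 0
So g(11) = 0.
Pile B is a plain Nim pile of size 6, so its Grundy value is 6.
Grundy values for pile C (subtraction set {4, 6, 7}):
g(0) = mex{} = 0
g(1) = mex{} = 0
g(2) = mex{} = 0
g(3) = mex{} = 0
g(4) = mex{0} = 1
g(5) = mex{0} = 1
g(6) = mex{0} = 1
g(7) = mex{0} = 1
g(8) = mex{0,1} = 2
g(9) = mex{0,1} = 2
g(10) = mex{0,1} = 2
g(11) = mex{1} = 0
g(12) = mex{1,2} = 0
g(13) = mex{1,2} = 0
g(14) = mex{1,2} = 0
So g(14) = 0.
The value of a disjunctive sum is the nim-sum of the parts.
Combined value = 0 XOR 6 XOR 0 = 6.

6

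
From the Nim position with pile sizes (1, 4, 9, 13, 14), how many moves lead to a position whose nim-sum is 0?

3

Compute the nim-sum pairwise:
1 ⊕ 4 = 5
5 ⊕ 9 = 12
12 ⊕ 13 = 1
1 ⊕ 14 = 15
The overall nim-sum is X = 15. A pile of size p has a winning move iff p XOR X < p (reduce it to p XOR X).
  1: 1 XOR 15 = 14 ≥ 1 — no move.
  4: 4 XOR 15 = 11 ≥ 4 — no move.
  9: 9 XOR 15 = 6 < 9 — winning move (to 6).
  13: 13 XOR 15 = 2 < 13 — winning move (to 2).
  14: 14 XOR 15 = 1 < 14 — winning move (to 1).
That gives 3 winning moves.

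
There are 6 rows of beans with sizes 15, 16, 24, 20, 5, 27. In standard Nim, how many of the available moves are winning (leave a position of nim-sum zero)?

3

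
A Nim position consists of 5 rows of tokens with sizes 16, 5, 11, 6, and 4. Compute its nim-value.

Bitwise XOR of the heap sizes:
  10000  (16)
  00101  (5)
  01011  (11)
  00110  (6)
  00100  (4)
  -----
  11100  (28)

28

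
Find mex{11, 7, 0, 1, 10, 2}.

The values 0, 1, 2 are all present; 3 is the first non-negative integer missing from the set.

3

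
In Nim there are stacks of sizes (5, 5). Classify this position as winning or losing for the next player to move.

Nim-sum: 5 XOR 5 = 0.
The nim-sum is 0, so this is a P-position: the player to move is in a losing position under optimal play.

Losing position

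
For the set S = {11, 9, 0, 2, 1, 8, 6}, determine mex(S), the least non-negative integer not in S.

3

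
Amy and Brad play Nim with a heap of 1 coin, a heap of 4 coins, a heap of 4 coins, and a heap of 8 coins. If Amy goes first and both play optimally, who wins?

Write each in binary and XOR column by column:
  0001  (1)
  0100  (4)
  0100  (4)
  1000  (8)
  ----
  1001  (9)
The nim-sum is 9 ≠ 0, so this is an N-position: the player to move can win; Amy has a winning move.

Amy wins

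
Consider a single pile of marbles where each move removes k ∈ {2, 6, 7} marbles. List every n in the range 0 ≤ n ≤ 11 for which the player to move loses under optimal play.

0, 1, 4, 5, 9

Compute g(0), g(1), … for moves {2, 6, 7}:
g(0) = mex{} = 0
g(1) = mex{} = 0
g(2) = mex{0} = 1
g(3) = mex{0} = 1
g(4) = mex{1} = 0
g(5) = mex{1} = 0
g(6) = mex{0} = 1
g(7) = mex{0} = 1
g(8) = mex{0,1} = 2
g(9) = mex{1} = 0
g(10) = mex{0,1,2} = 3
g(11) = mex{0} = 1
The P-positions (g = 0) in 0..11 are 0, 1, 4, 5, 9.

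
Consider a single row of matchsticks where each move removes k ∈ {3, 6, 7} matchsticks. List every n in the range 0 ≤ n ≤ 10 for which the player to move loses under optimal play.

0, 1, 2, 10

Grundy values for subtraction set {3, 6, 7}:
g(0) = mex{} = 0
g(1) = mex{} = 0
g(2) = mex{} = 0
g(3) = mex{0} = 1
g(4) = mex{0} = 1
g(5) = mex{0} = 1
g(6) = mex{0,1} = 2
g(7) = mex{0,1} = 2
g(8) = mex{0,1} = 2
g(9) = mex{0,1,2} = 3
g(10) = mex{1,2} = 0
The P-positions (g = 0) in 0..10 are 0, 1, 2, 10.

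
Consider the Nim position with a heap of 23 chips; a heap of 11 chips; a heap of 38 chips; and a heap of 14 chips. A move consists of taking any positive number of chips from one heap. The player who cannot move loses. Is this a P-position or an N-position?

N-position

Write each in binary and XOR column by column:
  010111  (23)
  001011  (11)
  100110  (38)
  001110  (14)
  ------
  110100  (52)
The nim-sum is 52 ≠ 0, so this is an N-position: the player to move can win.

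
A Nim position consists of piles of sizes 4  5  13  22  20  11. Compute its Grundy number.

Nim-sum: 4 ⊕ 5 ⊕ 13 ⊕ 22 ⊕ 20 ⊕ 11 = 5.

5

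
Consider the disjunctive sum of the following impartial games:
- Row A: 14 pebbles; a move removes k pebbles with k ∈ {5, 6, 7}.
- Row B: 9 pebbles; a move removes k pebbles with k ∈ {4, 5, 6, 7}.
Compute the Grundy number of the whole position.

2

Build the Grundy sequence for row A with g(k) = mex{g(k−s) : s ∈ {5, 6, 7}, s ≤ k}:
g(0) = mex{} = 0
g(1) = mex{} = 0
g(2) = mex{} = 0
g(3) = mex{} = 0
g(4) = mex{} = 0
g(5) = mex{0} = 1
g(6) = mex{0} = 1
g(7) = mex{0} = 1
g(8) = mex{0} = 1
g(9) = mex{0} = 1
g(10) = mex{0,1} = 2
g(11) = mex{0,1} = 2
g(12) = mex{1} = 0
g(13) = mex{1} = 0
g(14) = mex{1} = 0
So g(14) = 0.
Grundy values for row B (subtraction set {4, 5, 6, 7}):
k:     0  1  2  3  4  5  6  7  8  9
g(k):  0  0  0  0  1  1  1  1  2  2
So g(9) = 2.
The value of a disjunctive sum is the nim-sum of the parts.
Combined value = 0 ⊕ 2 = 2.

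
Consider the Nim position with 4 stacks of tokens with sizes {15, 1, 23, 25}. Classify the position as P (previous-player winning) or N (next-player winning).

P-position

Bitwise XOR of the heap sizes:
  01111  (15)
  00001  (1)
  10111  (23)
  11001  (25)
  -----
  00000  (0)
The nim-sum is 0, so this is a P-position: the player to move is in a losing position under optimal play.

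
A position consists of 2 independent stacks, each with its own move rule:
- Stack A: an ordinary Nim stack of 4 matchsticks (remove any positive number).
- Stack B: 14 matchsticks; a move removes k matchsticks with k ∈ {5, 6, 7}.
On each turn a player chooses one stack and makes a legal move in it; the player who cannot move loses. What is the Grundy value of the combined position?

4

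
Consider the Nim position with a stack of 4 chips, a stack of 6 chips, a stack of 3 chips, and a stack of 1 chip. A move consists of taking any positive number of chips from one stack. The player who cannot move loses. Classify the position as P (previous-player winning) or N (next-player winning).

P-position

In binary:
  100  (4)
  110  (6)
  011  (3)
  001  (1)
  ---
  000  (0)
The nim-sum is 0, so this is a P-position: the player to move is in a losing position under optimal play.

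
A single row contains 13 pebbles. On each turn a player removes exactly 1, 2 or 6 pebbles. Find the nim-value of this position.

Grundy values for subtraction set {1, 2, 6}:
g(0) = mex{} = 0
g(1) = mex{0} = 1
g(2) = mex{0,1} = 2
g(3) = mex{1,2} = 0
g(4) = mex{0,2} = 1
g(5) = mex{0,1} = 2
g(6) = mex{0,1,2} = 3
g(7) = mex{1,2,3} = 0
g(8) = mex{0,2,3} = 1
g(9) = mex{0,1} = 2
g(10) = mex{1,2} = 0
g(11) = mex{0,2} = 1
g(12) = mex{0,1,3} = 2
g(13) = mex{0,1,2} = 3
So g(13) = 3.

3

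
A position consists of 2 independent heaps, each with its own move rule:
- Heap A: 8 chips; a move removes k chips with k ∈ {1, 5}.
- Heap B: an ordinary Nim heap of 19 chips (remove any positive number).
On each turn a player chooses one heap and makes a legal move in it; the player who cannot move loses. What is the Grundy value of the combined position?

19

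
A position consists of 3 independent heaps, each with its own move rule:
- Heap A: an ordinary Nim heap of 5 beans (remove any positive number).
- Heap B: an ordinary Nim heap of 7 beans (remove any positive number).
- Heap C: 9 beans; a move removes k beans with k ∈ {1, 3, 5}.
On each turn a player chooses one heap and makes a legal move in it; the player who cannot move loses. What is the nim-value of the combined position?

Heap A is a plain Nim heap of size 5, so its Grundy value is 5.
Heap B is a plain Nim heap of size 7, so its Grundy value is 7.
For heap C, compute g(0), g(1), … with moves {1, 3, 5}:
g(0) = mex{} = 0
g(1) = mex{0} = 1
g(2) = mex{1} = 0
g(3) = mex{0} = 1
g(4) = mex{1} = 0
g(5) = mex{0} = 1
g(6) = mex{1} = 0
g(7) = mex{0} = 1
g(8) = mex{1} = 0
g(9) = mex{0} = 1
So g(9) = 1.
By the Sprague-Grundy theorem, the Grundy value of a sum of independent games is the XOR of the component values.
Combined value = 5 ⊕ 7 ⊕ 1 = 3.

3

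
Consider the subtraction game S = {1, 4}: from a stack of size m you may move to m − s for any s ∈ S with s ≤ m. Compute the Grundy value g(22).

Build the Grundy sequence with g(k) = mex{g(k−s) : s ∈ {1, 4}, s ≤ k}:
k:     0  1  2  3  4  5  6  7  8  9 10 11 12 13 14 15 16 17 18 19 20 21 22
g(k):  0  1  0  1  2  0  1  0  1  2  0  1  0  1  2  0  1  0  1  2  0  1  0
So g(22) = 0.

0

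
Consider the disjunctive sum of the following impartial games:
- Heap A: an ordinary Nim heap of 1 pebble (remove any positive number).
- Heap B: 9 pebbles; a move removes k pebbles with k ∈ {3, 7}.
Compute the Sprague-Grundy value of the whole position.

0

Heap A is a plain Nim heap of size 1, so its Grundy value is 1.
For heap B, compute g(0), g(1), … with moves {3, 7}:
k:     0  1  2  3  4  5  6  7  8  9
g(k):  0  0  0  1  1  1  0  2  2  1
So g(9) = 1.
The value of a disjunctive sum is the nim-sum of the parts.
Combined value = 1 ⊕ 1 = 0.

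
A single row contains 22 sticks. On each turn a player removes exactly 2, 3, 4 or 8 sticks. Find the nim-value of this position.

2

Grundy values for subtraction set {2, 3, 4, 8}:
k:     0  1  2  3  4  5  6  7  8  9 10 11 12 13 14 15 16 17 18 19 20 21 22
g(k):  0  0  1  1  2  2  0  0  1  1  2  2  0  0  1  1  2  2  0  0  1  1  2
So g(22) = 2.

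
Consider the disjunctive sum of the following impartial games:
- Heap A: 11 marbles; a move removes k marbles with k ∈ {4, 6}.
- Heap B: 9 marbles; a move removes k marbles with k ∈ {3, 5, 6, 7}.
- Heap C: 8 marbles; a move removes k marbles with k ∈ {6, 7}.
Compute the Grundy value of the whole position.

For heap A, compute g(0), g(1), … with moves {4, 6}:
g(0) = mex{} = 0
g(1) = mex{} = 0
g(2) = mex{} = 0
g(3) = mex{} = 0
g(4) = mex{0} = 1
g(5) = mex{0} = 1
g(6) = mex{0} = 1
g(7) = mex{0} = 1
g(8) = mex{0,1} = 2
g(9) = mex{0,1} = 2
g(10) = mex{1} = 0
g(11) = mex{1} = 0
So g(11) = 0.
For heap B, compute g(0), g(1), … with moves {3, 5, 6, 7}:
g(0) = mex{} = 0
g(1) = mex{} = 0
g(2) = mex{} = 0
g(3) = mex{0} = 1
g(4) = mex{0} = 1
g(5) = mex{0} = 1
g(6) = mex{0,1} = 2
g(7) = mex{0,1} = 2
g(8) = mex{0,1} = 2
g(9) = mex{0,1,2} = 3
So g(9) = 3.
Grundy values for heap C (subtraction set {6, 7}):
g(0) = mex{} = 0
g(1) = mex{} = 0
g(2) = mex{} = 0
g(3) = mex{} = 0
g(4) = mex{} = 0
g(5) = mex{} = 0
g(6) = mex{0} = 1
g(7) = mex{0} = 1
g(8) = mex{0} = 1
So g(8) = 1.
By the Sprague-Grundy theorem, the Grundy value of a sum of independent games is the XOR of the component values.
Combined value = 0 XOR 3 XOR 1 = 2.

2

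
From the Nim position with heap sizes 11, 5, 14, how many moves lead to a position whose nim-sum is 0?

0

Nim-sum: 11 ^ 5 ^ 14 = 0.
The nim-sum is already 0, so every move leaves a nonzero nim-sum — there are no winning moves.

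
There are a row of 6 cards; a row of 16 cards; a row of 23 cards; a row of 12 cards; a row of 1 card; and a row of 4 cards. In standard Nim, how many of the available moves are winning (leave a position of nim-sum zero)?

1

Nim-sum: 6 ⊕ 16 ⊕ 23 ⊕ 12 ⊕ 1 ⊕ 4 = 8.
The overall nim-sum is X = 8. A row of size p has a winning move iff p XOR X < p (reduce it to p XOR X).
  6: 6 XOR 8 = 14 ≥ 6 — no move.
  16: 16 XOR 8 = 24 ≥ 16 — no move.
  23: 23 XOR 8 = 31 ≥ 23 — no move.
  12: 12 XOR 8 = 4 < 12 — winning move (to 4).
  1: 1 XOR 8 = 9 ≥ 1 — no move.
  4: 4 XOR 8 = 12 ≥ 4 — no move.
That gives 1 winning move.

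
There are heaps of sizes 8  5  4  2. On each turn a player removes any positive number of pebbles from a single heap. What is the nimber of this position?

11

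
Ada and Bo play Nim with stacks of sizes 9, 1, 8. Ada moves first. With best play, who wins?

Nim-sum: 9 XOR 1 XOR 8 = 0.
The nim-sum is 0, so this is a P-position: the player to move is in a losing position under optimal play; Ada is about to move from it and so loses — Bo wins.

Bo wins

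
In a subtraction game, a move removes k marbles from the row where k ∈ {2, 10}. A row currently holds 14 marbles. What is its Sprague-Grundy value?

Compute g(0), g(1), … for moves {2, 10}:
g(0) = mex{} = 0
g(1) = mex{} = 0
g(2) = mex{0} = 1
g(3) = mex{0} = 1
g(4) = mex{1} = 0
g(5) = mex{1} = 0
g(6) = mex{0} = 1
g(7) = mex{0} = 1
g(8) = mex{1} = 0
g(9) = mex{1} = 0
g(10) = mex{0} = 1
g(11) = mex{0} = 1
g(12) = mex{1} = 0
g(13) = mex{1} = 0
g(14) = mex{0} = 1
So g(14) = 1.

1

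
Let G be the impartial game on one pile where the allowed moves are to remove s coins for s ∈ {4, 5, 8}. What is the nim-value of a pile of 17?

Build the Grundy sequence with g(k) = mex{g(k−s) : s ∈ {4, 5, 8}, s ≤ k}:
k:     0  1  2  3  4  5  6  7  8  9 10 11 12 13 14 15 16 17
g(k):  0  0  0  0  1  1  1  1  2  2  2  2  0  0  0  0  1  1
So g(17) = 1.

1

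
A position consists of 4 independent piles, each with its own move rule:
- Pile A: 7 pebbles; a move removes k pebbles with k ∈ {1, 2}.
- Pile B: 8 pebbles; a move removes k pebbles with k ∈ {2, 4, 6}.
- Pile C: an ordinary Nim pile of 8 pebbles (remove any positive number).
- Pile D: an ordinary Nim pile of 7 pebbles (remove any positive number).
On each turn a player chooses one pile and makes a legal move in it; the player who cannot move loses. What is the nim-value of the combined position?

For pile A, compute g(0), g(1), … with moves {1, 2}:
g(0) = mex{} = 0
g(1) = mex{0} = 1
g(2) = mex{0,1} = 2
g(3) = mex{1,2} = 0
g(4) = mex{0,2} = 1
g(5) = mex{0,1} = 2
g(6) = mex{1,2} = 0
g(7) = mex{0,2} = 1
So g(7) = 1.
Build the Grundy sequence for pile B with g(k) = mex{g(k−s) : s ∈ {2, 4, 6}, s ≤ k}:
k:     0  1  2  3  4  5  6  7  8
g(k):  0  0  1  1  2  2  3  3  0
So g(8) = 0.
Pile C is a plain Nim pile of size 8, so its Grundy value is 8.
Pile D is a plain Nim pile of size 7, so its Grundy value is 7.
By the Sprague-Grundy theorem, the Grundy value of a sum of independent games is the XOR of the component values.
Combined value = 1 XOR 0 XOR 8 XOR 7 = 14.

14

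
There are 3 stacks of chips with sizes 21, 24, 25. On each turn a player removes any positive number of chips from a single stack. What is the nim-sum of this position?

Nim-sum: 21 XOR 24 XOR 25 = 20.

20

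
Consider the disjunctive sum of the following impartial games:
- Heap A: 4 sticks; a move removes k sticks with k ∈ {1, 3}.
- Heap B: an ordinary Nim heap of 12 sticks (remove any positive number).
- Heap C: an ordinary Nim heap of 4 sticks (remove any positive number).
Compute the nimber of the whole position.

Build the Grundy sequence for heap A with g(k) = mex{g(k−s) : s ∈ {1, 3}, s ≤ k}:
g(0) = mex{} = 0
g(1) = mex{0} = 1
g(2) = mex{1} = 0
g(3) = mex{0} = 1
g(4) = mex{1} = 0
So g(4) = 0.
Heap B is a plain Nim heap of size 12, so its Grundy value is 12.
Heap C is a plain Nim heap of size 4, so its Grundy value is 4.
By the Sprague-Grundy theorem, the Grundy value of a sum of independent games is the XOR of the component values.
Combined value = 0 ⊕ 12 ⊕ 4 = 8.

8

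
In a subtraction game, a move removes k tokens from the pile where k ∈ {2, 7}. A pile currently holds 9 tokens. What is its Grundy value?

0

Grundy values for subtraction set {2, 7}:
g(0) = mex{} = 0
g(1) = mex{} = 0
g(2) = mex{0} = 1
g(3) = mex{0} = 1
g(4) = mex{1} = 0
g(5) = mex{1} = 0
g(6) = mex{0} = 1
g(7) = mex{0} = 1
g(8) = mex{0,1} = 2
g(9) = mex{1} = 0
So g(9) = 0.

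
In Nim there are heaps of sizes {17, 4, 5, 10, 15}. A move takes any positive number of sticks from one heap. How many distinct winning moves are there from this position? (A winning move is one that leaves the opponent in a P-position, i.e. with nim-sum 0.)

In binary:
  10001  (17)
  00100  (4)
  00101  (5)
  01010  (10)
  01111  (15)
  -----
  10101  (21)
The overall nim-sum is X = 21. A heap of size p has a winning move iff p XOR X < p (reduce it to p XOR X).
  17: 17 XOR 21 = 4 < 17 — winning move (to 4).
  4: 4 XOR 21 = 17 ≥ 4 — no move.
  5: 5 XOR 21 = 16 ≥ 5 — no move.
  10: 10 XOR 21 = 31 ≥ 10 — no move.
  15: 15 XOR 21 = 26 ≥ 15 — no move.
That gives 1 winning move.

1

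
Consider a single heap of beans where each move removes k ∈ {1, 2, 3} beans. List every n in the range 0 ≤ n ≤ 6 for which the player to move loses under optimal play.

0, 4

Grundy values for subtraction set {1, 2, 3}:
g(0) = mex{} = 0
g(1) = mex{0} = 1
g(2) = mex{0,1} = 2
g(3) = mex{0,1,2} = 3
g(4) = mex{1,2,3} = 0
g(5) = mex{0,2,3} = 1
g(6) = mex{0,1,3} = 2
The P-positions (g = 0) in 0..6 are 0, 4.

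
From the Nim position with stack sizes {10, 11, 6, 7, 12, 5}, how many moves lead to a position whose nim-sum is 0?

3

Write each in binary and XOR column by column:
  1010  (10)
  1011  (11)
  0110  (6)
  0111  (7)
  1100  (12)
  0101  (5)
  ----
  1001  (9)
The overall nim-sum is X = 9. A stack of size p has a winning move iff p XOR X < p (reduce it to p XOR X).
  10: 10 XOR 9 = 3 < 10 — winning move (to 3).
  11: 11 XOR 9 = 2 < 11 — winning move (to 2).
  6: 6 XOR 9 = 15 ≥ 6 — no move.
  7: 7 XOR 9 = 14 ≥ 7 — no move.
  12: 12 XOR 9 = 5 < 12 — winning move (to 5).
  5: 5 XOR 9 = 12 ≥ 5 — no move.
That gives 3 winning moves.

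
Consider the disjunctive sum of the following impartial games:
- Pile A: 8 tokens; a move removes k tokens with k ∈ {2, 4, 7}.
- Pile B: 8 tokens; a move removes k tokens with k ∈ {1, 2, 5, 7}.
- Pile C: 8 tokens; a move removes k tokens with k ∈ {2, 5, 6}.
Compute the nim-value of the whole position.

3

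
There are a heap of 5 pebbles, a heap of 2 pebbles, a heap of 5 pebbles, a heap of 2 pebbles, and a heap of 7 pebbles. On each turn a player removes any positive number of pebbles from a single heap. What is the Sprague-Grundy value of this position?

Compute the nim-sum pairwise:
5 ⊕ 2 = 7
7 ⊕ 5 = 2
2 ⊕ 2 = 0
0 ⊕ 7 = 7

7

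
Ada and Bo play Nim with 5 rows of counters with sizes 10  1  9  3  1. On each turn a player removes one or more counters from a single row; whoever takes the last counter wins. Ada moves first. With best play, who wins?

Bo wins

Nim-sum: 10 ^ 1 ^ 9 ^ 3 ^ 1 = 0.
The nim-sum is 0, so this is a P-position: the player to move is in a losing position under optimal play; Ada is about to move from it and so loses — Bo wins.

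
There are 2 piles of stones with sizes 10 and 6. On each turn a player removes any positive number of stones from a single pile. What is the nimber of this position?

12

Bitwise XOR of the heap sizes:
  1010  (10)
  0110  (6)
  ----
  1100  (12)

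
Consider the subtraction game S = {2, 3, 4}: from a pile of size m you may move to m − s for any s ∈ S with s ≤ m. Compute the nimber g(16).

Compute g(0), g(1), … for moves {2, 3, 4}:
k:     0  1  2  3  4  5  6  7  8  9 10 11 12 13 14 15 16
g(k):  0  0  1  1  2  2  0  0  1  1  2  2  0  0  1  1  2
So g(16) = 2.

2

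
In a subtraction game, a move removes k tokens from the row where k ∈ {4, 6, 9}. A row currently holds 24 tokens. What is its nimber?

2

Compute g(0), g(1), … for moves {4, 6, 9}:
k:     0  1  2  3  4  5  6  7  8  9 10 11 12 13 14 15 16 17 18 19 20 21 22 23 24
g(k):  0  0  0  0  1  1  1  1  2  2  2  2  3  0  0  0  0  1  1  1  1  2  2  2  2
So g(24) = 2.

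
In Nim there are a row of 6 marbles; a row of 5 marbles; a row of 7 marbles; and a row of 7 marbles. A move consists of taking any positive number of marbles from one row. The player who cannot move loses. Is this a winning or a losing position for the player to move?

Nim-sum: 6 ^ 5 ^ 7 ^ 7 = 3.
The nim-sum is 3 ≠ 0, so this is an N-position: the player to move can win.

Winning position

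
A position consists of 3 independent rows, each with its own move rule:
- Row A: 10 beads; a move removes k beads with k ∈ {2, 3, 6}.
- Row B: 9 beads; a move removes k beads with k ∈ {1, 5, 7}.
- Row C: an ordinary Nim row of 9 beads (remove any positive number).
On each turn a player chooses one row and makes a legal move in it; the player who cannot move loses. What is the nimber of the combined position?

For row A, compute g(0), g(1), … with moves {2, 3, 6}:
k:     0  1  2  3  4  5  6  7  8  9 10
g(k):  0  0  1  1  2  0  3  1  2  0  0
So g(10) = 0.
Grundy values for row B (subtraction set {1, 5, 7}):
k:     0  1  2  3  4  5  6  7  8  9
g(k):  0  1  0  1  0  1  0  1  0  1
So g(9) = 1.
Row C is a plain Nim row of size 9, so its Grundy value is 9.
The value of a disjunctive sum is the nim-sum of the parts.
Combined value = 0 XOR 1 XOR 9 = 8.

8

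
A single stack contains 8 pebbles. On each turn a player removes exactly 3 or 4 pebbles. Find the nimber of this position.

0

Grundy values for subtraction set {3, 4}:
k:     0  1  2  3  4  5  6  7  8
g(k):  0  0  0  1  1  1  2  0  0
So g(8) = 0.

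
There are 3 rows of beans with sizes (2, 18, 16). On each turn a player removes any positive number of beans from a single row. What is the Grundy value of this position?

Nim-sum: 2 XOR 18 XOR 16 = 0.

0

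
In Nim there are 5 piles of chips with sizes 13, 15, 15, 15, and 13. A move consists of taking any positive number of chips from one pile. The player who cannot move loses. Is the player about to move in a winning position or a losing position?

Winning position

Bitwise XOR of the heap sizes:
  1101  (13)
  1111  (15)
  1111  (15)
  1111  (15)
  1101  (13)
  ----
  1111  (15)
The nim-sum is 15 ≠ 0, so this is an N-position: the player to move can win.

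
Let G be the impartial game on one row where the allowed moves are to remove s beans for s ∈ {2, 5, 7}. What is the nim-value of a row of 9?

Build the Grundy sequence with g(k) = mex{g(k−s) : s ∈ {2, 5, 7}, s ≤ k}:
g(0) = mex{} = 0
g(1) = mex{} = 0
g(2) = mex{0} = 1
g(3) = mex{0} = 1
g(4) = mex{1} = 0
g(5) = mex{0,1} = 2
g(6) = mex{0} = 1
g(7) = mex{0,1,2} = 3
g(8) = mex{0,1} = 2
g(9) = mex{0,1,3} = 2
So g(9) = 2.

2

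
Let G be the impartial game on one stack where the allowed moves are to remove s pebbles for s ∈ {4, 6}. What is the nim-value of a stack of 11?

Build the Grundy sequence with g(k) = mex{g(k−s) : s ∈ {4, 6}, s ≤ k}:
k:     0  1  2  3  4  5  6  7  8  9 10 11
g(k):  0  0  0  0  1  1  1  1  2  2  0  0
So g(11) = 0.

0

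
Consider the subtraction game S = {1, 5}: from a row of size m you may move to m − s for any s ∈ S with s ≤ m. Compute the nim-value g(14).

0

Grundy values for subtraction set {1, 5}:
g(0) = mex{} = 0
g(1) = mex{0} = 1
g(2) = mex{1} = 0
g(3) = mex{0} = 1
g(4) = mex{1} = 0
g(5) = mex{0} = 1
g(6) = mex{1} = 0
g(7) = mex{0} = 1
g(8) = mex{1} = 0
g(9) = mex{0} = 1
g(10) = mex{1} = 0
g(11) = mex{0} = 1
g(12) = mex{1} = 0
g(13) = mex{0} = 1
g(14) = mex{1} = 0
So g(14) = 0.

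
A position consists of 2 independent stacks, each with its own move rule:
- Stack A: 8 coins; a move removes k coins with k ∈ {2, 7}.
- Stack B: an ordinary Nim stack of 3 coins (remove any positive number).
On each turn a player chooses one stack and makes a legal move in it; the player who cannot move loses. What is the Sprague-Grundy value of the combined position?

1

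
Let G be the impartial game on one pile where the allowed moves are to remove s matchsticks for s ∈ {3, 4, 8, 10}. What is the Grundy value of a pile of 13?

0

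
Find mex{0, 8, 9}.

1

0 is in the set but 1 is not, so the mex is 1.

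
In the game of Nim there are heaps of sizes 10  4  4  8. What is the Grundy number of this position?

Write each in binary and XOR column by column:
  1010  (10)
  0100  (4)
  0100  (4)
  1000  (8)
  ----
  0010  (2)

2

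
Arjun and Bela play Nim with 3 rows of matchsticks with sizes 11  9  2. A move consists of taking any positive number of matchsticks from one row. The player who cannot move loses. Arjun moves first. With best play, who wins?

Bela wins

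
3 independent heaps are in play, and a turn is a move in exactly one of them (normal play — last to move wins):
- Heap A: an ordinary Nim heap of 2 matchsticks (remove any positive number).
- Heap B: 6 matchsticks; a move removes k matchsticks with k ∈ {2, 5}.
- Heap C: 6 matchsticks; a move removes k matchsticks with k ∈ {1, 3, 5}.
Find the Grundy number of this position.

3

Heap A is a plain Nim heap of size 2, so its Grundy value is 2.
Build the Grundy sequence for heap B with g(k) = mex{g(k−s) : s ∈ {2, 5}, s ≤ k}:
k:     0  1  2  3  4  5  6
g(k):  0  0  1  1  0  2  1
So g(6) = 1.
Grundy values for heap C (subtraction set {1, 3, 5}):
k:     0  1  2  3  4  5  6
g(k):  0  1  0  1  0  1  0
So g(6) = 0.
The value of a disjunctive sum is the nim-sum of the parts.
Combined value = 2 ⊕ 1 ⊕ 0 = 3.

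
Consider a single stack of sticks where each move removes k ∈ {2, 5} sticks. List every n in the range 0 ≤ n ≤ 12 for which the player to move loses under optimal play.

0, 1, 4, 7, 8, 11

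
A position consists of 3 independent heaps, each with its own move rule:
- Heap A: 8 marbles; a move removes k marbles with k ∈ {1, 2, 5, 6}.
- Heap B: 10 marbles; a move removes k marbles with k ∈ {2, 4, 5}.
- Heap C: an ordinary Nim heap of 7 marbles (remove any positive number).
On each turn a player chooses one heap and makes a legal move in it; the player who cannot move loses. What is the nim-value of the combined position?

7

Build the Grundy sequence for heap A with g(k) = mex{g(k−s) : s ∈ {1, 2, 5, 6}, s ≤ k}:
k:     0  1  2  3  4  5  6  7  8
g(k):  0  1  2  0  1  2  3  0  1
So g(8) = 1.
For heap B, compute g(0), g(1), … with moves {2, 4, 5}:
k:     0  1  2  3  4  5  6  7  8  9 10
g(k):  0  0  1  1  2  2  3  0  0  1  1
So g(10) = 1.
Heap C is a plain Nim heap of size 7, so its Grundy value is 7.
The value of a disjunctive sum is the nim-sum of the parts.
Combined value = 1 ⊕ 1 ⊕ 7 = 7.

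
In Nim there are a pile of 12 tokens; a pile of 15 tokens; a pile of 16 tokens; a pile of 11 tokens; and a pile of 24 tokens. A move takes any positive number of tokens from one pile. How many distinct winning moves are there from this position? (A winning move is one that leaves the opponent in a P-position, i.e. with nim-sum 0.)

0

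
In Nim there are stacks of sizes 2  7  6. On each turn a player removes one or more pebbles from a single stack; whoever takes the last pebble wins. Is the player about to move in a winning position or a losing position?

Nim-sum: 2 XOR 7 XOR 6 = 3.
The nim-sum is 3 ≠ 0, so this is an N-position: the player to move can win.

Winning position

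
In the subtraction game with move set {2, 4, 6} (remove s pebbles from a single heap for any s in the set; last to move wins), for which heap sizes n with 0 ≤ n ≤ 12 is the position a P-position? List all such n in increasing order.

0, 1, 8, 9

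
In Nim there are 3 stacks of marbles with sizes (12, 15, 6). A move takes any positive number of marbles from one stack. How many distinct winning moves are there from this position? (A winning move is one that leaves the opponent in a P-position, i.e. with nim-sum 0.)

In binary:
  1100  (12)
  1111  (15)
  0110  (6)
  ----
  0101  (5)
The overall nim-sum is X = 5. A stack of size p has a winning move iff p XOR X < p (reduce it to p XOR X).
  12: 12 XOR 5 = 9 < 12 — winning move (to 9).
  15: 15 XOR 5 = 10 < 15 — winning move (to 10).
  6: 6 XOR 5 = 3 < 6 — winning move (to 3).
That gives 3 winning moves.

3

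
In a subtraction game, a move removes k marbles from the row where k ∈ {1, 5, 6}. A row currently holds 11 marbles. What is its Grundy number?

0

Grundy values for subtraction set {1, 5, 6}:
k:     0  1  2  3  4  5  6  7  8  9 10 11
g(k):  0  1  0  1  0  1  2  3  2  3  2  0
So g(11) = 0.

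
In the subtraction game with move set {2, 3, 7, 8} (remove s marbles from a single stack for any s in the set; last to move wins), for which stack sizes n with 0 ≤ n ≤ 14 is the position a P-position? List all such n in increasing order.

0, 1, 5, 6, 10, 11

Compute g(0), g(1), … for moves {2, 3, 7, 8}:
k:     0  1  2  3  4  5  6  7  8  9 10 11 12 13 14
g(k):  0  0  1  1  2  0  0  1  1  2  0  0  1  1  2
The P-positions (g = 0) in 0..14 are 0, 1, 5, 6, 10, 11.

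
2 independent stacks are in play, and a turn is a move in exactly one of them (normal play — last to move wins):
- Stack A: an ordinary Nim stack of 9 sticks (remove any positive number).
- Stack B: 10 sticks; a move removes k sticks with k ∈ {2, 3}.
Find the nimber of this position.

Stack A is a plain Nim stack of size 9, so its Grundy value is 9.
Build the Grundy sequence for stack B with g(k) = mex{g(k−s) : s ∈ {2, 3}, s ≤ k}:
k:     0  1  2  3  4  5  6  7  8  9 10
g(k):  0  0  1  1  2  0  0  1  1  2  0
So g(10) = 0.
The value of a disjunctive sum is the nim-sum of the parts.
Combined value = 9 XOR 0 = 9.

9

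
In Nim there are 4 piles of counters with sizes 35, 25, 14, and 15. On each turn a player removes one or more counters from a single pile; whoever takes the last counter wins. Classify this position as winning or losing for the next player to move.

Winning position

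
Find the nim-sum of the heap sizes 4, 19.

Compute the nim-sum pairwise:
4 ⊕ 19 = 23

23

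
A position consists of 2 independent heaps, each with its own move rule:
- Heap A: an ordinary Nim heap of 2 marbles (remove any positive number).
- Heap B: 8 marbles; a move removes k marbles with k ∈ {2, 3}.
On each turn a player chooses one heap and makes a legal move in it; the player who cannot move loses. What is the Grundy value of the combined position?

3

Heap A is a plain Nim heap of size 2, so its Grundy value is 2.
Grundy values for heap B (subtraction set {2, 3}):
k:     0  1  2  3  4  5  6  7  8
g(k):  0  0  1  1  2  0  0  1  1
So g(8) = 1.
The value of a disjunctive sum is the nim-sum of the parts.
Combined value = 2 XOR 1 = 3.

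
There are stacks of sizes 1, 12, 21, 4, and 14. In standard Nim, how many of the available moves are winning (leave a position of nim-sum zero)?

1

Nim-sum: 1 ^ 12 ^ 21 ^ 4 ^ 14 = 18.
The overall nim-sum is X = 18. A stack of size p has a winning move iff p XOR X < p (reduce it to p XOR X).
  1: 1 XOR 18 = 19 ≥ 1 — no move.
  12: 12 XOR 18 = 30 ≥ 12 — no move.
  21: 21 XOR 18 = 7 < 21 — winning move (to 7).
  4: 4 XOR 18 = 22 ≥ 4 — no move.
  14: 14 XOR 18 = 28 ≥ 14 — no move.
That gives 1 winning move.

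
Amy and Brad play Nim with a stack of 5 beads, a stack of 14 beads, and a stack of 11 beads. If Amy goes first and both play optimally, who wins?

Write each in binary and XOR column by column:
  0101  (5)
  1110  (14)
  1011  (11)
  ----
  0000  (0)
The nim-sum is 0, so this is a P-position: the player to move is in a losing position under optimal play; Amy is about to move from it and so loses — Brad wins.

Brad wins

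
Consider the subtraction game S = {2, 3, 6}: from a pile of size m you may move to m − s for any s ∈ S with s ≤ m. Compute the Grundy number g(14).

Build the Grundy sequence with g(k) = mex{g(k−s) : s ∈ {2, 3, 6}, s ≤ k}:
g(0) = mex{} = 0
g(1) = mex{} = 0
g(2) = mex{0} = 1
g(3) = mex{0} = 1
g(4) = mex{0,1} = 2
g(5) = mex{1} = 0
g(6) = mex{0,1,2} = 3
g(7) = mex{0,2} = 1
g(8) = mex{0,1,3} = 2
g(9) = mex{1,3} = 0
g(10) = mex{1,2} = 0
g(11) = mex{0,2} = 1
g(12) = mex{0,3} = 1
g(13) = mex{0,1} = 2
g(14) = mex{1,2} = 0
So g(14) = 0.

0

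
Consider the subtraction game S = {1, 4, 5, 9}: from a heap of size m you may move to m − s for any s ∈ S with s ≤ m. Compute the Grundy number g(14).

Grundy values for subtraction set {1, 4, 5, 9}:
k:     0  1  2  3  4  5  6  7  8  9 10 11 12 13 14
g(k):  0  1  0  1  2  3  2  3  0  1  0  1  2  3  2
So g(14) = 2.

2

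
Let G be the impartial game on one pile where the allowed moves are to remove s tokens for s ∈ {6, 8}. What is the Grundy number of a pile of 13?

2

Grundy values for subtraction set {6, 8}:
k:     0  1  2  3  4  5  6  7  8  9 10 11 12 13
g(k):  0  0  0  0  0  0  1  1  1  1  1  1  2  2
So g(13) = 2.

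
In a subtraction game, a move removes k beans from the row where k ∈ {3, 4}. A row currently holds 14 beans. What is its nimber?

Build the Grundy sequence with g(k) = mex{g(k−s) : s ∈ {3, 4}, s ≤ k}:
g(0) = mex{} = 0
g(1) = mex{} = 0
g(2) = mex{} = 0
g(3) = mex{0} = 1
g(4) = mex{0} = 1
g(5) = mex{0} = 1
g(6) = mex{0,1} = 2
g(7) = mex{1} = 0
g(8) = mex{1} = 0
g(9) = mex{1,2} = 0
g(10) = mex{0,2} = 1
g(11) = mex{0} = 1
g(12) = mex{0} = 1
g(13) = mex{0,1} = 2
g(14) = mex{1} = 0
So g(14) = 0.

0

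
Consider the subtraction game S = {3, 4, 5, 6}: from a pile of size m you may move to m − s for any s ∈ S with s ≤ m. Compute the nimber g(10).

0

Compute g(0), g(1), … for moves {3, 4, 5, 6}:
k:     0  1  2  3  4  5  6  7  8  9 10
g(k):  0  0  0  1  1  1  2  2  2  0  0
So g(10) = 0.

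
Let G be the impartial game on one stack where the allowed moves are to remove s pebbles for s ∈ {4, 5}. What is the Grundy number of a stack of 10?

0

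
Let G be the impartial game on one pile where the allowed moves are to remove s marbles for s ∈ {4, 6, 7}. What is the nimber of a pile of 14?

0

Grundy values for subtraction set {4, 6, 7}:
g(0) = mex{} = 0
g(1) = mex{} = 0
g(2) = mex{} = 0
g(3) = mex{} = 0
g(4) = mex{0} = 1
g(5) = mex{0} = 1
g(6) = mex{0} = 1
g(7) = mex{0} = 1
g(8) = mex{0,1} = 2
g(9) = mex{0,1} = 2
g(10) = mex{0,1} = 2
g(11) = mex{1} = 0
g(12) = mex{1,2} = 0
g(13) = mex{1,2} = 0
g(14) = mex{1,2} = 0
So g(14) = 0.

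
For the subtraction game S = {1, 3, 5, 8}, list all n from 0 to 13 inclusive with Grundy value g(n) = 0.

0, 2, 4, 6, 13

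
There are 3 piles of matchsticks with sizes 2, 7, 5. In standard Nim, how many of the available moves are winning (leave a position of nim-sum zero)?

In binary:
  010  (2)
  111  (7)
  101  (5)
  ---
  000  (0)
The nim-sum is already 0, so every move leaves a nonzero nim-sum — there are no winning moves.

0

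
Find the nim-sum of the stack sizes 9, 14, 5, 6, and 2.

Compute the nim-sum pairwise:
9 ⊕ 14 = 7
7 ⊕ 5 = 2
2 ⊕ 6 = 4
4 ⊕ 2 = 6

6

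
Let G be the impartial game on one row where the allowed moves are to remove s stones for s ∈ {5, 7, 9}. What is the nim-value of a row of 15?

0

Compute g(0), g(1), … for moves {5, 7, 9}:
k:     0  1  2  3  4  5  6  7  8  9 10 11 12 13 14 15
g(k):  0  0  0  0  0  1  1  1  1  1  2  2  2  2  0  0
So g(15) = 0.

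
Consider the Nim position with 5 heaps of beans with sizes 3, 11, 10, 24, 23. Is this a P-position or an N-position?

Compute the nim-sum pairwise:
3 ^ 11 = 8
8 ^ 10 = 2
2 ^ 24 = 26
26 ^ 23 = 13
The nim-sum is 13 ≠ 0, so this is an N-position: the player to move can win.

N-position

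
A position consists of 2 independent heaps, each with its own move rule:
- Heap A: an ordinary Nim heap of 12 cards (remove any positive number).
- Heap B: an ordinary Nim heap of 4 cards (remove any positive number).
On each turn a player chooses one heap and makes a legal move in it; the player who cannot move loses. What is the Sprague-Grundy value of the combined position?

Heap A is a plain Nim heap of size 12, so its Grundy value is 12.
Heap B is a plain Nim heap of size 4, so its Grundy value is 4.
By the Sprague-Grundy theorem, the Grundy value of a sum of independent games is the XOR of the component values.
Combined value = 12 XOR 4 = 8.

8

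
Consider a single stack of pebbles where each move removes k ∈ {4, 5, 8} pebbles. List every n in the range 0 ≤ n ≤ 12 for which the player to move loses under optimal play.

Grundy values for subtraction set {4, 5, 8}:
g(0) = mex{} = 0
g(1) = mex{} = 0
g(2) = mex{} = 0
g(3) = mex{} = 0
g(4) = mex{0} = 1
g(5) = mex{0} = 1
g(6) = mex{0} = 1
g(7) = mex{0} = 1
g(8) = mex{0,1} = 2
g(9) = mex{0,1} = 2
g(10) = mex{0,1} = 2
g(11) = mex{0,1} = 2
g(12) = mex{1,2} = 0
The P-positions (g = 0) in 0..12 are 0, 1, 2, 3, 12.

0, 1, 2, 3, 12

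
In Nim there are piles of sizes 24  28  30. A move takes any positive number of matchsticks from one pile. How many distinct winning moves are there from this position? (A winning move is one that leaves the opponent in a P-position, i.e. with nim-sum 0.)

3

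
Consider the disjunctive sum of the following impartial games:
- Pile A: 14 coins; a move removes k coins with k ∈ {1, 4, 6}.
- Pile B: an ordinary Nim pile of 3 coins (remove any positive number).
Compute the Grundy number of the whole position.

1

For pile A, compute g(0), g(1), … with moves {1, 4, 6}:
k:     0  1  2  3  4  5  6  7  8  9 10 11 12 13 14
g(k):  0  1  0  1  2  0  1  0  1  2  0  1  0  1  2
So g(14) = 2.
Pile B is a plain Nim pile of size 3, so its Grundy value is 3.
By the Sprague-Grundy theorem, the Grundy value of a sum of independent games is the XOR of the component values.
Combined value = 2 ⊕ 3 = 1.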